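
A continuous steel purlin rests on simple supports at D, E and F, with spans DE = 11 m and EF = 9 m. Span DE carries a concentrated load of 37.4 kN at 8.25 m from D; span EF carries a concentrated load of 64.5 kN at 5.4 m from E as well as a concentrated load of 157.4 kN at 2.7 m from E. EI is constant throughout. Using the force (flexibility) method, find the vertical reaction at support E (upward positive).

Take M_E as the redundant. Released structure: two simple spans DE and EF with a hinge at E.
Discontinuity in slope at E on the released structure — sum the simple-span end rotations:
  span DE: point load 37.4 at a = 8.25: Pab(L + a)/(6LEI) = 247.5/EI
  span EF: point load 64.5 at a = 5.4: Pab(L + b)/(6LEI) = 292.6/EI
  span EF: point load 157.4 at a = 2.7: Pab(L + b)/(6LEI) = 758.6/EI
  relative rotation θ_0 = (247.5 + 1051)/EI = 1299/EI
A unit hogging moment at E produces rotation L₁/(3EI) + L₂/(3EI) = 6.667/EI.
Compatibility: M_E·(L₁+L₂)/(3EI) = θ_0, giving M_E = 194.8 kN·m (hogging).
Span DE, ΣM about D with M_E applied at E: R_E^{DE}·11 = 308.6 + 194.8, so R_E^{DE} = 45.76 kN and R_D = 37.4 − 45.76 = -8.359 kN.
Span EF, ΣM about F: R_E^{EF}·9 = 1224 + 194.8, so R_E^{EF} = 157.6 kN and R_F = 221.9 − 157.6 = 64.28 kN.
R_E = 45.76 + 157.6 = 203.4 kN.

R_E = 203.4 kN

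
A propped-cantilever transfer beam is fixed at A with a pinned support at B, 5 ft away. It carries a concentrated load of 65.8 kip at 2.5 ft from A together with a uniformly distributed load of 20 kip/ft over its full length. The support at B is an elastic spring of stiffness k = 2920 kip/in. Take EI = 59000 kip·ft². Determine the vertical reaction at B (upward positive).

R_B = 55.81 kip

Choose R_B as the redundant. The primary structure is the cantilever fixed at A.
Primary-structure tip deflection at B by superposition:
  point load 65.8 at a = 2.5: Pa²(3L − a)/(6EI) = 856.8/EI
  UDL 20: wL⁴/(8EI) = 1562/EI
  δ_0 = 2419/EI
Flexibility coefficient — unit upward force at B: δ_{BB} = L³/(3EI) = 41.67/EI.
With EI = 59000 kip·ft²: δ_0 = 0.041005 ft and δ_{BB} = 0.000706 ft/kip.
Compatibility — the spring shortens by R_B/k under the reaction it provides: δ_0 − R_B·δ_{BB} = R_B/k. With 1/k = 1/(2920×12) ft/kip = 0.000029 ft/kip, R_B = δ_0 / (δ_{BB} + 1/k) = 0.041005 / (0.000706 + 0.000029) = 55.81 kip.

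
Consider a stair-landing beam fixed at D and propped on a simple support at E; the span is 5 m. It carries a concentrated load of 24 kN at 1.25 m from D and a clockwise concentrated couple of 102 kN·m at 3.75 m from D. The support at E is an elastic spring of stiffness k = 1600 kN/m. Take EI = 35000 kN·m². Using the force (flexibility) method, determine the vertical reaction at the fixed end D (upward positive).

Choose R_E as the redundant. The primary structure is the cantilever fixed at D.
Primary-structure tip deflection at E by superposition:
  point load 24 at a = 1.25: Pa²(3L − a)/(6EI) = 85.94/EI
  clockwise couple 102 at a = 3.75: M₀a(2L − a)/(2EI) = 1195/EI
  δ_0 = 1281/EI
Flexibility coefficient — unit upward force at E: δ_{EE} = L³/(3EI) = 41.67/EI.
With EI = 35000 kN·m²: δ_0 = 0.036607 m and δ_{EE} = 0.00119 m/kN.
Compatibility — the spring shortens by R_E/k under the reaction it provides: δ_0 − R_E·δ_{EE} = R_E/k. With 1/k = 0.000625 m/kN, R_E = δ_0 / (δ_{EE} + 1/k) = 0.036607 / (0.00119 + 0.000625) = 20.16 kN.
Vertical equilibrium: R_D = ΣP − R_E = 24 − 20.16 = 3.836 kN.

R_D = 3.836 kN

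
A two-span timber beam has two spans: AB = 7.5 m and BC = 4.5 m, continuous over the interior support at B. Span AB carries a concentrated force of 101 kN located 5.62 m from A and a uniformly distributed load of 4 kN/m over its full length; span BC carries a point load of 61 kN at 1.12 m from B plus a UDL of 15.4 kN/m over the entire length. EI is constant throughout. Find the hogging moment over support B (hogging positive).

M_B = 126.8 kN·m

Take M_B as the redundant. Released structure: two simple spans AB and BC with a hinge at B.
Discontinuity in slope at B on the released structure — sum the simple-span end rotations:
  span AB: point load 101 at a = 5.62: Pab(L + a)/(6LEI) = 311.1/EI
  span AB: UDL 4: wL³/(24EI) = 70.31/EI
  span BC: point load 61 at a = 1.12: Pab(L + b)/(6LEI) = 67.39/EI
  span BC: UDL 15.4: wL³/(24EI) = 58.47/EI
  relative rotation θ_0 = (381.4 + 125.9)/EI = 507.3/EI
A unit hogging moment at B produces rotation L₁/(3EI) + L₂/(3EI) = 4/EI.
Slope continuity at B: θ_0 = M_B·4/EI, so M_B = 507.3/4 = 126.8 kN·m (hogging).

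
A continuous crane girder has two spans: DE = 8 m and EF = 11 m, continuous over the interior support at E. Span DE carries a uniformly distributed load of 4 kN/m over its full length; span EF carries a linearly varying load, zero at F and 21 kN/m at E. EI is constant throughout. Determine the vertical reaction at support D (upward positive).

R_D = 2.057 kN

Insert a hinge at E; M_E is the redundant, and each span becomes simply supported.
End slopes at the hinge E, treating each span as simply supported:
  span DE: UDL 4: wL³/(24EI) = 85.33/EI
  span EF: triangular load, peak 21: w₀L³/(45EI) = 621.1/EI
  relative rotation θ_0 = (85.33 + 621.1)/EI = 706.5/EI
A unit hogging moment at E produces rotation L₁/(3EI) + L₂/(3EI) = 6.333/EI.
Compatibility: M_E·(L₁+L₂)/(3EI) = θ_0, giving M_E = 111.5 kN·m (hogging).
Span DE, ΣM about D with M_E applied at E: R_E^{DE}·8 = 128 + 111.5, so R_E^{DE} = 29.94 kN and R_D = 32 − 29.94 = 2.057 kN.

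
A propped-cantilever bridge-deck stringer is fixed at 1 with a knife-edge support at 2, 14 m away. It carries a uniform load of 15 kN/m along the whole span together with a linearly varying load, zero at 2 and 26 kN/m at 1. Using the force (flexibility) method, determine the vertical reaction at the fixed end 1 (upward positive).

Remove the prop at 2; the released (primary) structure is a cantilever built in at 1.
Deflection at 2 on the released cantilever, summing each load's contribution:
  UDL 15: wL⁴/(8EI) = 72030/EI
  triangular load, peak 26 at the fixed end: w₀L⁴/(30EI) = 33294/EI
  δ_0 = 105324/EI
Flexibility coefficient — unit upward force at 2: δ_{22} = L³/(3EI) = 914.7/EI.
The prop prevents deflection at 2: R_2 = δ_0/δ_{22} = 105324/914.7 = 115.2 kN.
Vertical equilibrium: R_1 = ΣP − R_2 = 392 − 115.2 = 276.9 kN.

R_1 = 276.9 kN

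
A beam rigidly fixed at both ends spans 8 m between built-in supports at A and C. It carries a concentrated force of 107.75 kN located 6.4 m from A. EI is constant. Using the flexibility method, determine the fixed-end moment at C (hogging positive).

Release both end moments; the primary structure is a simply-supported span AC with redundants M_A and M_C.
End rotations of the released simple span under the applied load (×1/EI):
  at A: point load 107.75 at a = 6.4: Pab(L + b)/(6LEI) = 220.7/EI
  at C: point load 107.75 at a = 6.4: Pab(L + a)/(6LEI) = 331/EI
  θ_A0 = 220.7/EI,  θ_C0 = 331/EI
Flexibility coefficients: a unit moment at one end gives L/(3EI) there and L/(6EI) at the far end, so f₁₁ = f₂₂ = 2.667/EI and f₁₂ = f₂₁ = 1.333/EI.
Compatibility — zero rotation at each built-in end:
  2.667 M_A + 1.333 M_C = 220.7
  1.333 M_A + 2.667 M_C = 331
Solving the pair gives M_A = 27.58 kN·m and M_C = 110.3 kN·m (hogging).

M_C = 110.3 kN·m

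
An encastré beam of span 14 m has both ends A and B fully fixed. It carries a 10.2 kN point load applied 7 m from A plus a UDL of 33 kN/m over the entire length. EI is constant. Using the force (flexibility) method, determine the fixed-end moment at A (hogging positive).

Take the two fixed-end moments M_A, M_B as redundants; the released structure is the simple span AB.
Simple-span end rotations at A and B under the given loads:
  at A: point load 10.2 at a = 7: Pab(L + b)/(6LEI) = 125/EI
  at B: point load 10.2 at a = 7: Pab(L + a)/(6LEI) = 125/EI
  at A: UDL 33: wL³/(24EI) = 3773/EI
  at B: UDL 33: wL³/(24EI) = 3773/EI
  θ_A0 = 3898/EI,  θ_B0 = 3898/EI
Flexibility coefficients: a unit moment at one end gives L/(3EI) there and L/(6EI) at the far end, so f₁₁ = f₂₂ = 4.667/EI and f₁₂ = f₂₁ = 2.333/EI.
Compatibility — zero rotation at each built-in end:
  4.667 M_A + 2.333 M_B = 3898
  2.333 M_A + 4.667 M_B = 3898
Solving the pair gives M_A = 556.9 kN·m and M_B = 556.9 kN·m (hogging).

M_A = 556.9 kN·m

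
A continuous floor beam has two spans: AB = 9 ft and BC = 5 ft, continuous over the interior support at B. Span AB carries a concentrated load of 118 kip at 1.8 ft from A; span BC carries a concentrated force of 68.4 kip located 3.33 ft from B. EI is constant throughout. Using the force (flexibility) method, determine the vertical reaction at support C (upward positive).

Take M_B as the redundant. Released structure: two simple spans AB and BC with a hinge at B.
Discontinuity in slope at B on the released structure — sum the simple-span end rotations:
  span AB: point load 118 at a = 1.8: Pab(L + a)/(6LEI) = 305.9/EI
  span BC: point load 68.4 at a = 3.33: Pab(L + b)/(6LEI) = 84.57/EI
  relative rotation θ_0 = (305.9 + 84.57)/EI = 390.4/EI
A unit hogging moment at B produces rotation L₁/(3EI) + L₂/(3EI) = 4.667/EI.
Slope continuity at B: θ_0 = M_B·4.667/EI, so M_B = 390.4/4.667 = 83.66 kip·ft (hogging).
Span BC, ΣM about C: R_B^{BC}·5 = 114.2 + 83.66, so R_B^{BC} = 39.58 kip and R_C = 68.4 − 39.58 = 28.82 kip.

R_C = 28.82 kip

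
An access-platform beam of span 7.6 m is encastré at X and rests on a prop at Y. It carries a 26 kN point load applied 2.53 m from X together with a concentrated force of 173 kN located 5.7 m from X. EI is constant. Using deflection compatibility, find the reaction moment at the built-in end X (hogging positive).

M_X = 190.7 kN·m

Choose R_Y as the redundant. The primary structure is the cantilever fixed at X.
Free-end deflection of the primary structure under the applied loading (downward +):
  point load 26 at a = 2.53: Pa²(3L − a)/(6EI) = 562.2/EI
  point load 173 at a = 5.7: Pa²(3L − a)/(6EI) = 16019/EI
  δ_0 = 16581/EI
Flexibility coefficient — unit upward force at Y: δ_{YY} = L³/(3EI) = 146.3/EI.
The prop prevents deflection at Y: R_Y = δ_0/δ_{YY} = 16581/146.3 = 113.3 kN.
Moment equilibrium about X: M_X = Σ(load moments about X) − R_Y·L = 1052 − 113.3×7.6 = 190.7 kN·m.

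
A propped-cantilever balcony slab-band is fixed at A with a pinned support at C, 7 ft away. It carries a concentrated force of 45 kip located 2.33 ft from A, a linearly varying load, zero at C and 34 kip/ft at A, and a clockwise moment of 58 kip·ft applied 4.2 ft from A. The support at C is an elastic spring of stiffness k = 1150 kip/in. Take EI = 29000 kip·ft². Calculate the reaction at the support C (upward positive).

R_C = 40.15 kip

Choose R_C as the redundant. The primary structure is the cantilever fixed at A.
Downward deflection at the released point C due to the loads:
  point load 45 at a = 2.33: Pa²(3L − a)/(6EI) = 760.2/EI
  triangular load, peak 34 at the fixed end: w₀L⁴/(30EI) = 2721/EI
  clockwise couple 58 at a = 4.2: M₀a(2L − a)/(2EI) = 1194/EI
  δ_0 = 4675/EI
Flexibility coefficient — unit upward force at C: δ_{CC} = L³/(3EI) = 114.3/EI.
With EI = 29000 kip·ft²: δ_0 = 0.16121 ft and δ_{CC} = 0.003943 ft/kip.
Compatibility — the spring shortens by R_C/k under the reaction it provides: δ_0 − R_C·δ_{CC} = R_C/k. With 1/k = 1/(1150×12) ft/kip = 0.000072 ft/kip, R_C = δ_0 / (δ_{CC} + 1/k) = 0.16121 / (0.003943 + 0.000072) = 40.15 kip.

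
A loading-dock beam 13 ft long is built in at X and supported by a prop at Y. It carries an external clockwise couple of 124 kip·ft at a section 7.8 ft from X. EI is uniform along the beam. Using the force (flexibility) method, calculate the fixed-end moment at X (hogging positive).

M_X = -32.24 kip·ft

Take the reaction at Y as the redundant and release it; the primary structure is a cantilever fixed at X.
Primary-structure tip deflection at Y by superposition:
  clockwise couple 124 at a = 7.8: M₀a(2L − a)/(2EI) = 8802/EI
Flexibility coefficient — unit upward force at Y: δ_{YY} = L³/(3EI) = 732.3/EI.
Compatibility at Y: δ_0 − R_Y·δ_{YY} = 0, so R_Y = 8802/732.3 = 12.02 kip.
Moment equilibrium about X: M_X = Σ(load moments about X) − R_Y·L = 124 − 12.02×13 = -32.24 kip·ft.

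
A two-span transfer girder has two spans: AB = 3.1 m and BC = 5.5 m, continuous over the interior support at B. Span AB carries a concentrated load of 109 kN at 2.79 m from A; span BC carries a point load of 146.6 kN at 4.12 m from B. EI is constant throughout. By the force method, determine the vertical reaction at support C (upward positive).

Take M_B as the redundant. Released structure: two simple spans AB and BC with a hinge at B.
Rotations at B on the released spans (each span's end-slope, ×1/EI):
  span AB: point load 109 at a = 2.79: Pab(L + a)/(6LEI) = 29.85/EI
  span BC: point load 146.6 at a = 4.12: Pab(L + b)/(6LEI) = 173.8/EI
  relative rotation θ_0 = (29.85 + 173.8)/EI = 203.6/EI
A unit hogging moment at B produces rotation L₁/(3EI) + L₂/(3EI) = 2.867/EI.
Compatibility: M_B·(L₁+L₂)/(3EI) = θ_0, giving M_B = 71.03 kN·m (hogging).
Span BC, ΣM about C: R_B^{BC}·5.5 = 202.3 + 71.03, so R_B^{BC} = 49.7 kN and R_C = 146.6 − 49.7 = 96.9 kN.

R_C = 96.9 kN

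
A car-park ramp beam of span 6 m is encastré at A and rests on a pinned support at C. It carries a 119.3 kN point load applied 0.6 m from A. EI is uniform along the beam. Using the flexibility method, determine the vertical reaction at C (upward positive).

R_C = 1.73 kN

Choose R_C as the redundant. The primary structure is the cantilever fixed at A.
Primary-structure tip deflection at C by superposition:
  point load 119.3 at a = 0.6: Pa²(3L − a)/(6EI) = 124.5/EI
Flexibility coefficient — unit upward force at C: δ_{CC} = L³/(3EI) = 72/EI.
Compatibility at C: δ_0 − R_C·δ_{CC} = 0, so R_C = 124.5/72 = 1.73 kN.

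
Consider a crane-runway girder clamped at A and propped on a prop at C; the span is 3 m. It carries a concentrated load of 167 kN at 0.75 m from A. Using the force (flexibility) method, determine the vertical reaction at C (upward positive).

Remove the prop at C; the released (primary) structure is a cantilever built in at A.
Primary-structure tip deflection at C by superposition:
  point load 167 at a = 0.75: Pa²(3L − a)/(6EI) = 129.2/EI
Tip deflection under a unit load at C: L³/(3EI) = 9/EI.
Compatibility at C: δ_0 − R_C·δ_{CC} = 0, so R_C = 129.2/9 = 14.35 kN.

R_C = 14.35 kN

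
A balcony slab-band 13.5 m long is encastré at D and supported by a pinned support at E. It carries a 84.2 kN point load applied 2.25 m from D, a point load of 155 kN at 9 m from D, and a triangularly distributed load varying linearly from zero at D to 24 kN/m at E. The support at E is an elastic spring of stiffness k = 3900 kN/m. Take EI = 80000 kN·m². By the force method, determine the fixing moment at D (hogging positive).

M_D = 766.8 kN·m

Choose R_E as the redundant. The primary structure is the cantilever fixed at D.
Downward deflection at the released point E due to the loads:
  point load 84.2 at a = 2.25: Pa²(3L − a)/(6EI) = 2717/EI
  point load 155 at a = 9: Pa²(3L − a)/(6EI) = 65914/EI
  triangular load, peak 24 at the free end: 11w₀L⁴/(120EI) = 73073/EI
  δ_0 = 141704/EI
Tip deflection under a unit load at E: L³/(3EI) = 820.1/EI.
With EI = 80000 kN·m²: δ_0 = 1.7713 m and δ_{EE} = 0.010252 m/kN.
Compatibility — the spring shortens by R_E/k under the reaction it provides: δ_0 − R_E·δ_{EE} = R_E/k. With 1/k = 0.000256 m/kN, R_E = δ_0 / (δ_{EE} + 1/k) = 1.7713 / (0.010252 + 0.000256) = 168.6 kN.
Moment equilibrium about D: M_D = Σ(load moments about D) − R_E·L = 3042 − 168.6×13.5 = 766.8 kN·m.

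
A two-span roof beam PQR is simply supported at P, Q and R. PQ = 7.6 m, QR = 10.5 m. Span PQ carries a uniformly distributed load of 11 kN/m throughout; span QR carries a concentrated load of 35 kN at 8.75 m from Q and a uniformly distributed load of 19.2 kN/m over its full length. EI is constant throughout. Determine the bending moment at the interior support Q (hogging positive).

M_Q = 204.1 kN·m

Insert a hinge at Q; M_Q is the redundant, and each span becomes simply supported.
End slopes at the hinge Q, treating each span as simply supported:
  span PQ: UDL 11: wL³/(24EI) = 201.2/EI
  span QR: point load 35 at a = 8.75: Pab(L + b)/(6LEI) = 104.2/EI
  span QR: UDL 19.2: wL³/(24EI) = 926.1/EI
  relative rotation θ_0 = (201.2 + 1030)/EI = 1232/EI
A unit hogging moment at Q produces rotation L₁/(3EI) + L₂/(3EI) = 6.033/EI.
Slope continuity at Q: θ_0 = M_Q·6.033/EI, so M_Q = 1232/6.033 = 204.1 kN·m (hogging).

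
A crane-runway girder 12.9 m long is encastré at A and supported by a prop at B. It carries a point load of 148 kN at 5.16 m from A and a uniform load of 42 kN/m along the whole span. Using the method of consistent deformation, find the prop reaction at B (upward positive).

R_B = 234 kN

Choose R_B as the redundant. The primary structure is the cantilever fixed at A.
Deflection at B on the released cantilever, summing each load's contribution:
  point load 148 at a = 5.16: Pa²(3L − a)/(6EI) = 22028/EI
  UDL 42: wL⁴/(8EI) = 145385/EI
  δ_0 = 167412/EI
Tip deflection under a unit load at B: L³/(3EI) = 715.6/EI.
Compatibility at B: δ_0 − R_B·δ_{BB} = 0, so R_B = 167412/715.6 = 234 kN.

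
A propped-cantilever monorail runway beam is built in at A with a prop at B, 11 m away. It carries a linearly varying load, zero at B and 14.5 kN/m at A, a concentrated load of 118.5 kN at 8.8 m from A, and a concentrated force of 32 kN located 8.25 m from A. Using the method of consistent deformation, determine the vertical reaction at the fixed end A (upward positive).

R_A = 110.6 kN

Take the reaction at B as the redundant and release it; the primary structure is a cantilever fixed at A.
Primary-structure tip deflection at B by superposition:
  triangular load, peak 14.5 at the fixed end: w₀L⁴/(30EI) = 7076/EI
  point load 118.5 at a = 8.8: Pa²(3L − a)/(6EI) = 37012/EI
  point load 32 at a = 8.25: Pa²(3L − a)/(6EI) = 8984/EI
  δ_0 = 53073/EI
Tip deflection under a unit load at B: L³/(3EI) = 443.7/EI.
The prop prevents deflection at B: R_B = δ_0/δ_{BB} = 53073/443.7 = 119.6 kN.
Vertical equilibrium: R_A = ΣP − R_B = 230.2 − 119.6 = 110.6 kN.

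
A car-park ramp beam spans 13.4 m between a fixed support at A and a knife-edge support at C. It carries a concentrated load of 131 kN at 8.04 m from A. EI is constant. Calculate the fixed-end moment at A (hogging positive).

M_A = 294.9 kN·m

Release the roller at C. Primary structure: cantilever fixed at A.
Deflection at C on the released cantilever, summing each load's contribution:
  point load 131 at a = 8.04: Pa²(3L − a)/(6EI) = 45389/EI
Flexibility coefficient — unit upward force at C: δ_{CC} = L³/(3EI) = 802/EI.
Compatibility at C: δ_0 − R_C·δ_{CC} = 0, so R_C = 45389/802 = 56.59 kN.
Moment equilibrium about A: M_A = Σ(load moments about A) − R_C·L = 1053 − 56.59×13.4 = 294.9 kN·m.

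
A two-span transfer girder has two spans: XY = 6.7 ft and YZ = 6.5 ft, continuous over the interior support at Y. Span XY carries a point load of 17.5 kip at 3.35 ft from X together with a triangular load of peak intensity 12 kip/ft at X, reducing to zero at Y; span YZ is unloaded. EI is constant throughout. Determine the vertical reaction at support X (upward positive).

Take M_Y as the redundant. Released structure: two simple spans XY and YZ with a hinge at Y.
Rotations at Y on the released spans (each span's end-slope, ×1/EI):
  span XY: point load 17.5 at a = 3.35: Pab(L + a)/(6LEI) = 49.1/EI
  span XY: triangular load, peak 12: 7w₀L³/(360EI) = 70.18/EI
  relative rotation θ_0 = (119.3 + 0)/EI = 119.3/EI
A unit hogging moment at Y produces rotation L₁/(3EI) + L₂/(3EI) = 4.4/EI.
Compatibility: M_Y·(L₁+L₂)/(3EI) = θ_0, giving M_Y = 27.11 kip·ft (hogging).
Span XY, ΣM about X with M_Y applied at Y: R_Y^{XY}·6.7 = 148.4 + 27.11, so R_Y^{XY} = 26.2 kip and R_X = 57.7 − 26.2 = 31.5 kip.

R_X = 31.5 kip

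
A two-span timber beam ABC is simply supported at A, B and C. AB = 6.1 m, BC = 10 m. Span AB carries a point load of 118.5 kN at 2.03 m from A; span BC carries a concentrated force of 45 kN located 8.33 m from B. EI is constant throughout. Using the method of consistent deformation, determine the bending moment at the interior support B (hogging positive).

M_B = 63.21 kN·m

Take M_B as the redundant. Released structure: two simple spans AB and BC with a hinge at B.
Rotations at B on the released spans (each span's end-slope, ×1/EI):
  span AB: point load 118.5 at a = 2.03: Pab(L + a)/(6LEI) = 217.5/EI
  span BC: point load 45 at a = 8.33: Pab(L + b)/(6LEI) = 121.8/EI
  relative rotation θ_0 = (217.5 + 121.8)/EI = 339.2/EI
A unit hogging moment at B produces rotation L₁/(3EI) + L₂/(3EI) = 5.367/EI.
Slope continuity at B: θ_0 = M_B·5.367/EI, so M_B = 339.2/5.367 = 63.21 kN·m (hogging).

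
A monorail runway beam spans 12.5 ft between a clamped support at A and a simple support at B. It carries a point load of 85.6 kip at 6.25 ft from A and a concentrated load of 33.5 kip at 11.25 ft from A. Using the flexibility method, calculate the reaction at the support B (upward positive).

Remove the prop at B; the released (primary) structure is a cantilever built in at A.
Deflection at B on the released cantilever, summing each load's contribution:
  point load 85.6 at a = 6.25: Pa²(3L − a)/(6EI) = 17415/EI
  point load 33.5 at a = 11.25: Pa²(3L − a)/(6EI) = 18549/EI
  δ_0 = 35965/EI
Flexibility coefficient — unit upward force at B: δ_{BB} = L³/(3EI) = 651/EI.
Compatibility at B: δ_0 − R_B·δ_{BB} = 0, so R_B = 35965/651 = 55.24 kip.

R_B = 55.24 kip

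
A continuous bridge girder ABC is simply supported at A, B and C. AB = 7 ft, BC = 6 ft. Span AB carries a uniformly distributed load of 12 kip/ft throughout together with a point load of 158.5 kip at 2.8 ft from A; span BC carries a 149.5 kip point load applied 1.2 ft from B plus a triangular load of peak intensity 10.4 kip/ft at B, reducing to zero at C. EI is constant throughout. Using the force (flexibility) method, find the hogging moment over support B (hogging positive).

Insert a hinge at B; M_B is the redundant, and each span becomes simply supported.
Rotations at B on the released spans (each span's end-slope, ×1/EI):
  span AB: UDL 12: wL³/(24EI) = 171.5/EI
  span AB: point load 158.5 at a = 2.8: Pab(L + a)/(6LEI) = 434.9/EI
  span BC: point load 149.5 at a = 1.2: Pab(L + b)/(6LEI) = 258.3/EI
  span BC: triangular load, peak 10.4: w₀L³/(45EI) = 49.92/EI
  relative rotation θ_0 = (606.4 + 308.3)/EI = 914.7/EI
A unit hogging moment at B produces rotation L₁/(3EI) + L₂/(3EI) = 4.333/EI.
Compatibility: M_B·(L₁+L₂)/(3EI) = θ_0, giving M_B = 211.1 kip·ft (hogging).

M_B = 211.1 kip·ft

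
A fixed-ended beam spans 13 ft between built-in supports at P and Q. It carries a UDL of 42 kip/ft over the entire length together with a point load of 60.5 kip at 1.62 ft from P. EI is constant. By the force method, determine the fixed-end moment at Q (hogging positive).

Take the two fixed-end moments M_P, M_Q as redundants; the released structure is the simple span PQ.
End rotations of the released simple span under the applied load (×1/EI):
  at P: UDL 42: wL³/(24EI) = 3845/EI
  at Q: UDL 42: wL³/(24EI) = 3845/EI
  at P: point load 60.5 at a = 1.62: Pab(L + b)/(6LEI) = 348.6/EI
  at Q: point load 60.5 at a = 1.62: Pab(L + a)/(6LEI) = 209.1/EI
  θ_P0 = 4193/EI,  θ_Q0 = 4054/EI
Flexibility coefficients: a unit moment at one end gives L/(3EI) there and L/(6EI) at the far end, so f₁₁ = f₂₂ = 4.333/EI and f₁₂ = f₂₁ = 2.167/EI.
Compatibility — zero rotation at each built-in end:
  4.333 M_P + 2.167 M_Q = 4193
  2.167 M_P + 4.333 M_Q = 4054
Solving the pair gives M_P = 666.6 kip·ft and M_Q = 602.2 kip·ft (hogging).

M_Q = 602.2 kip·ft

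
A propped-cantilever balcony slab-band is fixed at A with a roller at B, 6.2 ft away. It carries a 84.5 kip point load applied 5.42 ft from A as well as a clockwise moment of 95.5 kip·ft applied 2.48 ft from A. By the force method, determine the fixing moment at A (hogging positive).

Release the roller at B. Primary structure: cantilever fixed at A.
Deflection at B on the released cantilever, summing each load's contribution:
  point load 84.5 at a = 5.42: Pa²(3L − a)/(6EI) = 5453/EI
  clockwise couple 95.5 at a = 2.48: M₀a(2L − a)/(2EI) = 1175/EI
  δ_0 = 6628/EI
Tip deflection under a unit load at B: L³/(3EI) = 79.44/EI.
The prop prevents deflection at B: R_B = δ_0/δ_{BB} = 6628/79.44 = 83.43 kip.
Moment equilibrium about A: M_A = Σ(load moments about A) − R_B·L = 553.5 − 83.43×6.2 = 36.25 kip·ft.

M_A = 36.25 kip·ft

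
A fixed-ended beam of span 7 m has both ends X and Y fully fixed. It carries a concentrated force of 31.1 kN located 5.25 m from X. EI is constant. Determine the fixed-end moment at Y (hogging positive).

M_Y = 30.61 kN·m

Take the two fixed-end moments M_X, M_Y as redundants; the released structure is the simple span XY.
End rotations of the released simple span under the applied load (×1/EI):
  at X: point load 31.1 at a = 5.25: Pab(L + b)/(6LEI) = 59.53/EI
  at Y: point load 31.1 at a = 5.25: Pab(L + a)/(6LEI) = 83.34/EI
  θ_X0 = 59.53/EI,  θ_Y0 = 83.34/EI
Flexibility coefficients: a unit moment at one end gives L/(3EI) there and L/(6EI) at the far end, so f₁₁ = f₂₂ = 2.333/EI and f₁₂ = f₂₁ = 1.167/EI.
Compatibility — zero rotation at each built-in end:
  2.333 M_X + 1.167 M_Y = 59.53
  1.167 M_X + 2.333 M_Y = 83.34
Solving the pair gives M_X = 10.2 kN·m and M_Y = 30.61 kN·m (hogging).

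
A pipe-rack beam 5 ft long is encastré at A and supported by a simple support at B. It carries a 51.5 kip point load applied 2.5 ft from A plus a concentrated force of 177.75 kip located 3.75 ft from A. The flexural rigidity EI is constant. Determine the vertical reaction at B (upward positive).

Release the roller at B. Primary structure: cantilever fixed at A.
Free-end deflection of the primary structure under the applied loading (downward +):
  point load 51.5 at a = 2.5: Pa²(3L − a)/(6EI) = 670.6/EI
  point load 177.75 at a = 3.75: Pa²(3L − a)/(6EI) = 4687/EI
  δ_0 = 5357/EI
Tip deflection under a unit load at B: L³/(3EI) = 41.67/EI.
Compatibility at B: δ_0 − R_B·δ_{BB} = 0, so R_B = 5357/41.67 = 128.6 kip.

R_B = 128.6 kip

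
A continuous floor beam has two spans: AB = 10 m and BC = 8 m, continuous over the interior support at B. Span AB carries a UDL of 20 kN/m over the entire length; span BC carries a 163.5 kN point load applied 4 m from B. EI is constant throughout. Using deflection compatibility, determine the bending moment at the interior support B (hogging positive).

Release continuity at B by inserting a hinge; the redundant is the internal moment M_B. The primary structure is two simply-supported spans AB and BC.
Discontinuity in slope at B on the released structure — sum the simple-span end rotations:
  span AB: UDL 20: wL³/(24EI) = 833.3/EI
  span BC: point load 163.5 at a = 4: Pab(L + b)/(6LEI) = 654/EI
  relative rotation θ_0 = (833.3 + 654)/EI = 1487/EI
A unit hogging moment at B produces rotation L₁/(3EI) + L₂/(3EI) = 6/EI.
Compatibility: M_B·(L₁+L₂)/(3EI) = θ_0, giving M_B = 247.9 kN·m (hogging).

M_B = 247.9 kN·m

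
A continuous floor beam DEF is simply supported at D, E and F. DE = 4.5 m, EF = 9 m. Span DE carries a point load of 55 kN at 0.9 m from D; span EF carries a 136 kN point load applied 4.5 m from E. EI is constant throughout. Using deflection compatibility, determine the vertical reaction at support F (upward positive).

Take M_E as the redundant. Released structure: two simple spans DE and EF with a hinge at E.
End slopes at the hinge E, treating each span as simply supported:
  span DE: point load 55 at a = 0.9: Pab(L + a)/(6LEI) = 35.64/EI
  span EF: point load 136 at a = 4.5: Pab(L + b)/(6LEI) = 688.5/EI
  relative rotation θ_0 = (35.64 + 688.5)/EI = 724.1/EI
A unit hogging moment at E produces rotation L₁/(3EI) + L₂/(3EI) = 4.5/EI.
Compatibility: M_E·(L₁+L₂)/(3EI) = θ_0, giving M_E = 160.9 kN·m (hogging).
Span EF, ΣM about F: R_E^{EF}·9 = 612 + 160.9, so R_E^{EF} = 85.88 kN and R_F = 136 − 85.88 = 50.12 kN.

R_F = 50.12 kN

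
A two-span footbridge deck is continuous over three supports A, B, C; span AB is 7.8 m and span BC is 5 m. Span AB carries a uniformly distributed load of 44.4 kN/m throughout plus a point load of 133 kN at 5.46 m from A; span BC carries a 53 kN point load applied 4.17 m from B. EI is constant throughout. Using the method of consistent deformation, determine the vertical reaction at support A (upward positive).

Take M_B as the redundant. Released structure: two simple spans AB and BC with a hinge at B.
Rotations at B on the released spans (each span's end-slope, ×1/EI):
  span AB: UDL 44.4: wL³/(24EI) = 877.9/EI
  span AB: point load 133 at a = 5.46: Pab(L + a)/(6LEI) = 481.5/EI
  span BC: point load 53 at a = 4.17: Pab(L + b)/(6LEI) = 35.65/EI
  relative rotation θ_0 = (1359 + 35.65)/EI = 1395/EI
A unit hogging moment at B produces rotation L₁/(3EI) + L₂/(3EI) = 4.267/EI.
Slope continuity at B: θ_0 = M_B·4.267/EI, so M_B = 1395/4.267 = 327 kN·m (hogging).
Span AB, ΣM about A with M_B applied at B: R_B^{AB}·7.8 = 2077 + 327, so R_B^{AB} = 308.2 kN and R_A = 479.3 − 308.2 = 171.1 kN.

R_A = 171.1 kN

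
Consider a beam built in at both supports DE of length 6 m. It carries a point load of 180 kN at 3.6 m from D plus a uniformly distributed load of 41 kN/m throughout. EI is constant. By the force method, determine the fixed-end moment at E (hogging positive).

M_E = 278.5 kN·m

Take the two fixed-end moments M_D, M_E as redundants; the released structure is the simple span DE.
On the primary (simply-supported) span, the end slopes from the loading are:
  at D: point load 180 at a = 3.6: Pab(L + b)/(6LEI) = 362.9/EI
  at E: point load 180 at a = 3.6: Pab(L + a)/(6LEI) = 414.7/EI
  at D: UDL 41: wL³/(24EI) = 369/EI
  at E: UDL 41: wL³/(24EI) = 369/EI
  θ_D0 = 731.9/EI,  θ_E0 = 783.7/EI
Flexibility coefficients: a unit moment at one end gives L/(3EI) there and L/(6EI) at the far end, so f₁₁ = f₂₂ = 2/EI and f₁₂ = f₂₁ = 1/EI.
Compatibility — zero rotation at each built-in end:
  2 M_D + 1 M_E = 731.9
  1 M_D + 2 M_E = 783.7
Solving the pair gives M_D = 226.7 kN·m and M_E = 278.5 kN·m (hogging).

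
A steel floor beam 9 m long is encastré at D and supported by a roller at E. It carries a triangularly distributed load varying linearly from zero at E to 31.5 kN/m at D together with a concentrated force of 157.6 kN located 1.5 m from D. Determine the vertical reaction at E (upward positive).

R_E = 34.55 kN

Choose R_E as the redundant. The primary structure is the cantilever fixed at D.
Free-end deflection of the primary structure under the applied loading (downward +):
  triangular load, peak 31.5 at the fixed end: w₀L⁴/(30EI) = 6889/EI
  point load 157.6 at a = 1.5: Pa²(3L − a)/(6EI) = 1507/EI
  δ_0 = 8396/EI
Flexibility coefficient — unit upward force at E: δ_{EE} = L³/(3EI) = 243/EI.
The prop prevents deflection at E: R_E = δ_0/δ_{EE} = 8396/243 = 34.55 kN.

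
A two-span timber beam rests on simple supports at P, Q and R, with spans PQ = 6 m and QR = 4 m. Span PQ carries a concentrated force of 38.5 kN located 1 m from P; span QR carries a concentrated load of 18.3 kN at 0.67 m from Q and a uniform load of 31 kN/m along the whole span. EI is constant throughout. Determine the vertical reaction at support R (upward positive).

R_R = 55.12 kN

Insert a hinge at Q; M_Q is the redundant, and each span becomes simply supported.
End slopes at the hinge Q, treating each span as simply supported:
  span PQ: point load 38.5 at a = 1: Pab(L + a)/(6LEI) = 37.43/EI
  span QR: point load 18.3 at a = 0.67: Pab(L + b)/(6LEI) = 12.47/EI
  span QR: UDL 31: wL³/(24EI) = 82.67/EI
  relative rotation θ_0 = (37.43 + 95.14)/EI = 132.6/EI
A unit hogging moment at Q produces rotation L₁/(3EI) + L₂/(3EI) = 3.333/EI.
Slope continuity at Q: θ_0 = M_Q·3.333/EI, so M_Q = 132.6/3.333 = 39.77 kN·m (hogging).
Span QR, ΣM about R: R_Q^{QR}·4 = 308.9 + 39.77, so R_Q^{QR} = 87.18 kN and R_R = 142.3 − 87.18 = 55.12 kN.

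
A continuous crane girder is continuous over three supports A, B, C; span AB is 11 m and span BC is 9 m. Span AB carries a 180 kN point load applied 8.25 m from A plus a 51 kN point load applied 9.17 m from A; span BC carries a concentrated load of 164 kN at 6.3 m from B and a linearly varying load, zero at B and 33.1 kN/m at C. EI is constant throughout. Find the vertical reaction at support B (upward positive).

Release continuity at B by inserting a hinge; the redundant is the internal moment M_B. The primary structure is two simply-supported spans AB and BC.
End slopes at the hinge B, treating each span as simply supported:
  span AB: point load 180 at a = 8.25: Pab(L + a)/(6LEI) = 1191/EI
  span AB: point load 51 at a = 9.17: Pab(L + a)/(6LEI) = 261.5/EI
  span BC: point load 164 at a = 6.3: Pab(L + b)/(6LEI) = 604.4/EI
  span BC: triangular load, peak 33.1: 7w₀L³/(360EI) = 469.2/EI
  relative rotation θ_0 = (1453 + 1074)/EI = 2526/EI
A unit hogging moment at B produces rotation L₁/(3EI) + L₂/(3EI) = 6.667/EI.
Compatibility: M_B·(L₁+L₂)/(3EI) = θ_0, giving M_B = 378.9 kN·m (hogging).
Span AB, ΣM about A with M_B applied at B: R_B^{AB}·11 = 1953 + 378.9, so R_B^{AB} = 212 kN and R_A = 231 − 212 = 19.04 kN.
Span BC, ΣM about C: R_B^{BC}·9 = 889.6 + 378.9, so R_B^{BC} = 141 kN and R_C = 312.9 − 141 = 172 kN.
R_B = 212 + 141 = 352.9 kN.

R_B = 352.9 kN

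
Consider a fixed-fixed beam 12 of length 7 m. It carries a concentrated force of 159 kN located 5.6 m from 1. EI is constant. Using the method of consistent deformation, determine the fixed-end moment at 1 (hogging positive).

M_1 = 35.62 kN·m

Take the two fixed-end moments M_1, M_2 as redundants; the released structure is the simple span 12.
Simple-span end rotations at 1 and 2 under the given loads:
  at 1: point load 159 at a = 5.6: Pab(L + b)/(6LEI) = 249.3/EI
  at 2: point load 159 at a = 5.6: Pab(L + a)/(6LEI) = 374/EI
  θ_10 = 249.3/EI,  θ_20 = 374/EI
Flexibility coefficients: a unit moment at one end gives L/(3EI) there and L/(6EI) at the far end, so f₁₁ = f₂₂ = 2.333/EI and f₁₂ = f₂₁ = 1.167/EI.
Compatibility — zero rotation at each built-in end:
  2.333 M_1 + 1.167 M_2 = 249.3
  1.167 M_1 + 2.333 M_2 = 374
Solving the pair gives M_1 = 35.62 kN·m and M_2 = 142.5 kN·m (hogging).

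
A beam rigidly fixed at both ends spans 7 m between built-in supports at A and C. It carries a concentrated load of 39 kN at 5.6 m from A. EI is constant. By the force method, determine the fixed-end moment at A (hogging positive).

Take the two fixed-end moments M_A, M_C as redundants; the released structure is the simple span AC.
On the primary (simply-supported) span, the end slopes from the loading are:
  at A: point load 39 at a = 5.6: Pab(L + b)/(6LEI) = 61.15/EI
  at C: point load 39 at a = 5.6: Pab(L + a)/(6LEI) = 91.73/EI
  θ_A0 = 61.15/EI,  θ_C0 = 91.73/EI
Flexibility coefficients: a unit moment at one end gives L/(3EI) there and L/(6EI) at the far end, so f₁₁ = f₂₂ = 2.333/EI and f₁₂ = f₂₁ = 1.167/EI.
Compatibility — zero rotation at each built-in end:
  2.333 M_A + 1.167 M_C = 61.15
  1.167 M_A + 2.333 M_C = 91.73
Solving the pair gives M_A = 8.736 kN·m and M_C = 34.94 kN·m (hogging).

M_A = 8.736 kN·m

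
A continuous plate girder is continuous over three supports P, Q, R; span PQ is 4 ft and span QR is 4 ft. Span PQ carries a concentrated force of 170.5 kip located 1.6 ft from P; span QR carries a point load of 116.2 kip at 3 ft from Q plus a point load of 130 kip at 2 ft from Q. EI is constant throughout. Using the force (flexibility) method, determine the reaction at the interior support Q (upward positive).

R_Q = 228.9 kip

Take M_Q as the redundant. Released structure: two simple spans PQ and QR with a hinge at Q.
Discontinuity in slope at Q on the released structure — sum the simple-span end rotations:
  span PQ: point load 170.5 at a = 1.6: Pab(L + a)/(6LEI) = 152.8/EI
  span QR: point load 116.2 at a = 3: Pab(L + b)/(6LEI) = 72.62/EI
  span QR: point load 130 at a = 2: Pab(L + b)/(6LEI) = 130/EI
  relative rotation θ_0 = (152.8 + 202.6)/EI = 355.4/EI
A unit hogging moment at Q produces rotation L₁/(3EI) + L₂/(3EI) = 2.667/EI.
Slope continuity at Q: θ_0 = M_Q·2.667/EI, so M_Q = 355.4/2.667 = 133.3 kip·ft (hogging).
Span PQ, ΣM about P with M_Q applied at Q: R_Q^{PQ}·4 = 272.8 + 133.3, so R_Q^{PQ} = 101.5 kip and R_P = 170.5 − 101.5 = 68.98 kip.
Span QR, ΣM about R: R_Q^{QR}·4 = 376.2 + 133.3, so R_Q^{QR} = 127.4 kip and R_R = 246.2 − 127.4 = 118.8 kip.
R_Q = 101.5 + 127.4 = 228.9 kip.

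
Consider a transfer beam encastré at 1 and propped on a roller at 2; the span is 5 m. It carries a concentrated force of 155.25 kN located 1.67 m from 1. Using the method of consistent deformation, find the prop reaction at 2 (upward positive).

Release the roller at 2. Primary structure: cantilever fixed at 1.
Deflection at 2 on the released cantilever, summing each load's contribution:
  point load 155.25 at a = 1.67: Pa²(3L − a)/(6EI) = 961.9/EI
Tip deflection under a unit load at 2: L³/(3EI) = 41.67/EI.
The prop prevents deflection at 2: R_2 = δ_0/δ_{22} = 961.9/41.67 = 23.09 kN.

R_2 = 23.09 kN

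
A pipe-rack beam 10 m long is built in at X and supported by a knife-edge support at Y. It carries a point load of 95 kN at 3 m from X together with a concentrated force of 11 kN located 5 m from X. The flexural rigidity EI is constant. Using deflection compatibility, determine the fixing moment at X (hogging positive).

Remove the prop at Y; the released (primary) structure is a cantilever built in at X.
Primary-structure tip deflection at Y by superposition:
  point load 95 at a = 3: Pa²(3L − a)/(6EI) = 3848/EI
  point load 11 at a = 5: Pa²(3L − a)/(6EI) = 1146/EI
  δ_0 = 4993/EI
Tip deflection under a unit load at Y: L³/(3EI) = 333.3/EI.
The prop prevents deflection at Y: R_Y = δ_0/δ_{YY} = 4993/333.3 = 14.98 kN.
Moment equilibrium about X: M_X = Σ(load moments about X) − R_Y·L = 340 − 14.98×10 = 190.2 kN·m.

M_X = 190.2 kN·m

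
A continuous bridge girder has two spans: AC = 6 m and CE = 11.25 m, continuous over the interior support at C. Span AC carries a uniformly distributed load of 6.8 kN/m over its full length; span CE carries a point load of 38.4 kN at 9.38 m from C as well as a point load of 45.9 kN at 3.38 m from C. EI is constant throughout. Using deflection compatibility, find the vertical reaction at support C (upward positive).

Release continuity at C by inserting a hinge; the redundant is the internal moment M_C. The primary structure is two simply-supported spans AC and CE.
Rotations at C on the released spans (each span's end-slope, ×1/EI):
  span AC: UDL 6.8: wL³/(24EI) = 61.2/EI
  span CE: point load 38.4 at a = 9.38: Pab(L + b)/(6LEI) = 130.9/EI
  span CE: point load 45.9 at a = 3.38: Pab(L + b)/(6LEI) = 345.9/EI
  relative rotation θ_0 = (61.2 + 476.8)/EI = 538/EI
A unit hogging moment at C produces rotation L₁/(3EI) + L₂/(3EI) = 5.75/EI.
Compatibility: M_C·(L₁+L₂)/(3EI) = θ_0, giving M_C = 93.56 kN·m (hogging).
Span AC, ΣM about A with M_C applied at C: R_C^{AC}·6 = 122.4 + 93.56, so R_C^{AC} = 35.99 kN and R_A = 40.8 − 35.99 = 4.807 kN.
Span CE, ΣM about E: R_C^{CE}·11.25 = 433 + 93.56, so R_C^{CE} = 46.81 kN and R_E = 84.3 − 46.81 = 37.49 kN.
R_C = 35.99 + 46.81 = 82.8 kN.

R_C = 82.8 kN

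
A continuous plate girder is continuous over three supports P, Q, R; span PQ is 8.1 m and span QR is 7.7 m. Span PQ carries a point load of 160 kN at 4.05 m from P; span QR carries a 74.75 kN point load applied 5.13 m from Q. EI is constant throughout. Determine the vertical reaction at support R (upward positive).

Take M_Q as the redundant. Released structure: two simple spans PQ and QR with a hinge at Q.
Rotations at Q on the released spans (each span's end-slope, ×1/EI):
  span PQ: point load 160 at a = 4.05: Pab(L + a)/(6LEI) = 656.1/EI
  span QR: point load 74.75 at a = 5.13: Pab(L + b)/(6LEI) = 219.1/EI
  relative rotation θ_0 = (656.1 + 219.1)/EI = 875.2/EI
A unit hogging moment at Q produces rotation L₁/(3EI) + L₂/(3EI) = 5.267/EI.
Slope continuity at Q: θ_0 = M_Q·5.267/EI, so M_Q = 875.2/5.267 = 166.2 kN·m (hogging).
Span QR, ΣM about R: R_Q^{QR}·7.7 = 192.1 + 166.2, so R_Q^{QR} = 46.53 kN and R_R = 74.75 − 46.53 = 28.22 kN.

R_R = 28.22 kN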